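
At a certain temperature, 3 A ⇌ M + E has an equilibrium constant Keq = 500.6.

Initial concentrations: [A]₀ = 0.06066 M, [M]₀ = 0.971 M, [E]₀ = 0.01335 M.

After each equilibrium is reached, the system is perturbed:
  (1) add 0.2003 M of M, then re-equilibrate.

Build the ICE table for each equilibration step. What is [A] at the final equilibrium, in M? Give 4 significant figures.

[A]_eq = 0.03687 M

Q₀ = 58.08 vs Keq = 500.6 ⇒ Q<K, forward
Step 1:
                    A           M           E
  I           0.06066       0.971     0.01335
  C          -0.02566    0.008555    0.008555
  E             0.035      0.9796      0.0219
  solve Keq expr → x = 0.008555; check Q = 500.6
Then add 0.2003 M of M.
Step 2:
                    A           M           E
  I             0.035        1.18      0.0219
  C          0.001875 -6.2499e-04 -6.2499e-04
  E           0.03687       1.179     0.02128
  solve Keq expr → x = -6.2499e-04; check Q = 500.6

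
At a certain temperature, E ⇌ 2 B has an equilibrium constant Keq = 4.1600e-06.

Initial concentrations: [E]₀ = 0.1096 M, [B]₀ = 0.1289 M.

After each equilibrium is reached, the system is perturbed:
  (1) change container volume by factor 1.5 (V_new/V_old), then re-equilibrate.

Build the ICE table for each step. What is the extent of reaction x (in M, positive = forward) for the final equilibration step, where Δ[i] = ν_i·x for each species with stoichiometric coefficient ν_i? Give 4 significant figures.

x = 6.3573e-05 M

Q₀ = 0.1516 vs Keq = 4.1600e-06 ⇒ Q>K, reverse
Step 1:
                    E           B
  I            0.1096      0.1289
  C           0.06403     -0.1281
  E            0.1736  8.4987e-04
  solve Keq expr → x = -0.06403; check Q = 4.1600e-06
Then change container volume by factor 1.5 (V_new/V_old).
Step 2:
                    E           B
  I            0.1158  5.6658e-04
  C       -6.3573e-05  1.2715e-04
  E            0.1157  6.9373e-04
  solve Keq expr → x = 6.3573e-05; check Q = 4.1600e-06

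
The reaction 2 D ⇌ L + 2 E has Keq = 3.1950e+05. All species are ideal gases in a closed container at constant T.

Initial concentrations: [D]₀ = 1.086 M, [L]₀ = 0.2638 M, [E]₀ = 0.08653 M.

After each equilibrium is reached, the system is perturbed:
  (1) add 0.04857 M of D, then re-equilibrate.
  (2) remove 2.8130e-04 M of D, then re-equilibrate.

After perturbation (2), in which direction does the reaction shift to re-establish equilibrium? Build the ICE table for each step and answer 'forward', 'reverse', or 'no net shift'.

Q₀ = 0.001675 vs Keq = 3.1950e+05 ⇒ Q<K, forward
Step 1:
                    D           L           E
  init          1.086      0.2638     0.08653
  Δ            -1.084      0.5421       1.084
  eq         0.001859      0.8059       1.171
  solve Keq expr → x = 0.5421; check Q = 3.1950e+05
Then add 0.04857 M of D.
Step 2:
                    D           L           E
  init        0.05043      0.8059       1.171
  Δ          -0.04846     0.02423     0.04846
  eq         0.001965      0.8301       1.219
  solve Keq expr → x = 0.02423; check Q = 3.1950e+05
Then remove 2.8130e-04 M of D.
Step 3:
                    D           L           E
  init       0.001684      0.8301       1.219
  Δ        2.8068e-04 -1.4034e-04 -2.8068e-04
  eq         0.001964        0.83       1.219
  solve Keq expr → x = -1.4034e-04; check Q = 3.1950e+05

Direction: reverse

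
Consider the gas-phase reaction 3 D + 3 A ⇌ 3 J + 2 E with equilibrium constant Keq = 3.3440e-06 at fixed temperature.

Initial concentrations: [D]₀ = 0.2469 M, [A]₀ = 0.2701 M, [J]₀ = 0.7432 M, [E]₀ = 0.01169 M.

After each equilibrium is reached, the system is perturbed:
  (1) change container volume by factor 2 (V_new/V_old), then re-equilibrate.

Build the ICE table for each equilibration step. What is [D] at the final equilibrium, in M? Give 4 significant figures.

[D]_eq = 0.1322 M

Q₀ = 0.1892 vs Keq = 3.3440e-06 ⇒ Q>K, reverse
Step 1:
                   D          A          J          E
  Initial     0.2469     0.2701     0.7432    0.01169
  Change     0.01744    0.01744   -0.01744   -0.01163
  Equil       0.2643     0.2875     0.7258 6.1979e-05
  solve Keq expr → x = -0.005814; check Q = 3.3440e-06
Then change container volume by factor 2 (V_new/V_old).
Step 2:
                   D          A          J          E
  Initial     0.1322     0.1438     0.3629 3.0990e-05
  Change  1.3603e-05 1.3603e-05 -1.3603e-05 -9.0689e-06
  Equil       0.1322     0.1438     0.3629 2.1921e-05
  solve Keq expr → x = -4.5345e-06; check Q = 3.3440e-06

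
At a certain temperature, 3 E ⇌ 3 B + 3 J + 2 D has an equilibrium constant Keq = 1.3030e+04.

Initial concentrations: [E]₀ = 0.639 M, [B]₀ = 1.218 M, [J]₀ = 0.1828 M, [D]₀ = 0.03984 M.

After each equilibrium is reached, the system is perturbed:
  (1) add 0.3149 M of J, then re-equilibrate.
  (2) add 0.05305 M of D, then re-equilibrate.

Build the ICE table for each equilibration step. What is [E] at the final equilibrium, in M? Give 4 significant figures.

[E]_eq = 0.05138 M

Q₀ = 6.7144e-05 vs Keq = 1.3030e+04 ⇒ Q<K, forward
Step 1:
                   E          B          J          D
  init         0.639      1.218     0.1828    0.03984
  Δ          -0.6037     0.6037     0.6037     0.4024
  eq         0.03534      1.822     0.7865     0.4423
  solve Keq expr → x = 0.2012; check Q = 1.3030e+04
Then add 0.3149 M of J.
Step 2:
                   E          B          J          D
  init       0.03534      1.822      1.101     0.4423
  Δ          0.01263   -0.01263   -0.01263  -0.008417
  eq         0.04797      1.809      1.089     0.4339
  solve Keq expr → x = -0.004209; check Q = 1.3030e+04
Then add 0.05305 M of D.
Step 3:
                   E          B          J          D
  init       0.04797      1.809      1.089     0.4869
  Δ         0.003414  -0.003414  -0.003414  -0.002276
  eq         0.05138      1.806      1.085     0.4846
  solve Keq expr → x = -0.001138; check Q = 1.3030e+04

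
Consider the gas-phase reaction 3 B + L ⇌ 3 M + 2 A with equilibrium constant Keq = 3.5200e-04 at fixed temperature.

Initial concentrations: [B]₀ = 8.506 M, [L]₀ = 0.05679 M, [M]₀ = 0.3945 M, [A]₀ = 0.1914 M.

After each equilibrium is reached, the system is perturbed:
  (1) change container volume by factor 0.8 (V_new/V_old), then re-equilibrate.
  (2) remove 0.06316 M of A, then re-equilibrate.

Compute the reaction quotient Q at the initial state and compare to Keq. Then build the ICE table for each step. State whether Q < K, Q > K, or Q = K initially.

Q₀ = 6.4354e-05 vs Keq = 3.5200e-04 ⇒ Q<K, forward
Step 1:
                    B           L           M           A
  init          8.506     0.05679      0.3945      0.1914
  Δ          -0.07962    -0.02654     0.07962     0.05308
  eq            8.426     0.03025      0.4741      0.2445
  solve Keq expr → x = 0.02654; check Q = 3.5200e-04
Then change container volume by factor 0.8 (V_new/V_old).
Step 2:
                    B           L           M           A
  init          10.53     0.03781      0.5927      0.3056
  Δ           0.01227    0.004088    -0.01227   -0.008177
  eq            10.55      0.0419      0.5804      0.2974
  solve Keq expr → x = -0.004088; check Q = 3.5200e-04
Then remove 0.06316 M of A.
Step 3:
                    B           L           M           A
  init          10.55      0.0419      0.5804      0.2343
  Δ          -0.02425   -0.008082     0.02425     0.01616
  eq            10.52     0.03382      0.6046      0.2504
  solve Keq expr → x = 0.008082; check Q = 3.5200e-04

Q₀ = 6.4354e-05; Q < K (proceeds forward)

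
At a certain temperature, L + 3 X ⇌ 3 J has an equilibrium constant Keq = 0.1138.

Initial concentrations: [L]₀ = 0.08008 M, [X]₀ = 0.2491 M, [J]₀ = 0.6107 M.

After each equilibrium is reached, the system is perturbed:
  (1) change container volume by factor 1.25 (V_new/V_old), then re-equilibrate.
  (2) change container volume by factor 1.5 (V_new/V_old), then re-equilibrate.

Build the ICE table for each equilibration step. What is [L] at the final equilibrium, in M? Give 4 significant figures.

[L]_eq = 0.1217 M

Q₀ = 184 vs Keq = 0.1138 ⇒ Q>K, reverse
Step 1:
                    L           X           J
  init        0.08008      0.2491      0.6107
  Δ            0.1388      0.4164     -0.4164
  eq           0.2189      0.6655      0.1943
  solve Keq expr → x = -0.1388; check Q = 0.1138
Then change container volume by factor 1.25 (V_new/V_old).
Step 2:
                    L           X           J
  init         0.1751      0.5324      0.1555
  Δ          0.002724    0.008173   -0.008173
  eq           0.1778      0.5405      0.1473
  solve Keq expr → x = -0.002724; check Q = 0.1138
Then change container volume by factor 1.5 (V_new/V_old).
Step 3:
                    L           X           J
  init         0.1185      0.3604      0.0982
  Δ          0.003135    0.009406   -0.009406
  eq           0.1217      0.3698     0.08879
  solve Keq expr → x = -0.003135; check Q = 0.1138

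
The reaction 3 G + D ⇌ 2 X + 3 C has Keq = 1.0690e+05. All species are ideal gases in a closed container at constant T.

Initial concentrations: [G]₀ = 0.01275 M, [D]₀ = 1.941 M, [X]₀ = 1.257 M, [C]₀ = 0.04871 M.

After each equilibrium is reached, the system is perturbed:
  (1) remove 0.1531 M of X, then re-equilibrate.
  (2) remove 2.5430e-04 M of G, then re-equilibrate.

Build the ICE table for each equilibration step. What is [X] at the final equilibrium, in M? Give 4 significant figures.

Q₀ = 45.39 vs Keq = 1.0690e+05 ⇒ Q<K, forward
Step 1:
                    G           D           X           C
  I           0.01275       1.941       1.257     0.04871
  C          -0.01156   -0.003853    0.007706     0.01156
  E          0.001191       1.937       1.265     0.06027
  solve Keq expr → x = 0.003853; check Q = 1.0690e+05
Then remove 0.1531 M of X.
Step 2:
                    G           D           X           C
  I          0.001191       1.937       1.112     0.06027
  C       -9.6402e-05 -3.2134e-05  6.4268e-05  9.6402e-05
  E          0.001095       1.937       1.112     0.06037
  solve Keq expr → x = 3.2134e-05; check Q = 1.0690e+05
Then remove 2.5430e-04 M of G.
Step 3:
                    G           D           X           C
  I        8.4064e-04       1.937       1.112     0.06037
  C        2.4965e-04  8.3216e-05 -1.6643e-04 -2.4965e-04
  E           0.00109       1.937       1.112     0.06012
  solve Keq expr → x = -8.3216e-05; check Q = 1.0690e+05

[X]_eq = 1.112 M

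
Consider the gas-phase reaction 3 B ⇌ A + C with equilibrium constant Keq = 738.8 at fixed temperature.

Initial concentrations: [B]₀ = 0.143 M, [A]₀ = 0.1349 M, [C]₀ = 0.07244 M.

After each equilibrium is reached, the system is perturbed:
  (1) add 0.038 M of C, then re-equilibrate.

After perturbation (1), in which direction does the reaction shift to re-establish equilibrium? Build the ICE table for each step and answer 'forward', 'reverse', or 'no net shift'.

Q₀ = 3.342 vs Keq = 738.8 ⇒ Q<K, forward
Step 1:
                  B         A         C
  I           0.143    0.1349   0.07244
  C         -0.1135   0.03782   0.03782
  E         0.02954    0.1727    0.1103
  solve Keq expr → x = 0.03782; check Q = 738.8
Then add 0.038 M of C.
Step 2:
                  B         A         C
  I         0.02954    0.1727    0.1483
  C        0.002931 -9.7713e-04 -9.7713e-04
  E         0.03247    0.1717    0.1473
  solve Keq expr → x = -9.7713e-04; check Q = 738.8

Direction: reverse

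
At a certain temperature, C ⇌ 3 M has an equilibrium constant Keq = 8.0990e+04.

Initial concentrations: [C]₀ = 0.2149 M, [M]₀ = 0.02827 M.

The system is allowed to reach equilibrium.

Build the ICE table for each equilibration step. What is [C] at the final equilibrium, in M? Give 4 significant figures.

[C]_eq = 3.7630e-06 M

Q₀ = 1.0513e-04 vs Keq = 8.0990e+04 ⇒ Q<K, forward
Step 1:
                  C         M
  I          0.2149   0.02827
  C         -0.2149    0.6447
  E       3.7630e-06     0.673
  solve Keq expr → x = 0.2149; check Q = 8.0990e+04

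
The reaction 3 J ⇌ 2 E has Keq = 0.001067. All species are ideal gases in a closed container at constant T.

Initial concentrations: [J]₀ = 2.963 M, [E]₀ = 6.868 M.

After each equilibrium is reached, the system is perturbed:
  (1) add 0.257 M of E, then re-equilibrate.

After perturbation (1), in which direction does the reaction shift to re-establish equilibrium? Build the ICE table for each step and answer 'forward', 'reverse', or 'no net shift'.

Direction: reverse

Q₀ = 1.813 vs Keq = 0.001067 ⇒ Q>K, reverse
Step 1:
                   J          E
  Initial      2.963      6.868
  Change        8.42     -5.613
  Equil        11.38      1.255
  solve Keq expr → x = -2.807; check Q = 0.001067
Then add 0.257 M of E.
Step 2:
                   J          E
  Initial      11.38      1.512
  Change      0.3085    -0.2057
  Equil        11.69      1.306
  solve Keq expr → x = -0.1028; check Q = 0.001067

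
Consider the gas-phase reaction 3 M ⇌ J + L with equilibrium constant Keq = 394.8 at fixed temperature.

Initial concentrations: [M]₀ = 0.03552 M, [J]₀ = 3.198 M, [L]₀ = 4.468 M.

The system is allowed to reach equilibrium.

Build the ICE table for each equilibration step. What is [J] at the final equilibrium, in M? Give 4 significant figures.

Q₀ = 3.1884e+05 vs Keq = 394.8 ⇒ Q>K, reverse
Step 1:
                  M         J         L
  Initial   0.03552     3.198     4.468
  Change     0.2895  -0.09651  -0.09651
  Equil       0.325     3.101     4.371
  solve Keq expr → x = -0.09651; check Q = 394.8

[J]_eq = 3.101 M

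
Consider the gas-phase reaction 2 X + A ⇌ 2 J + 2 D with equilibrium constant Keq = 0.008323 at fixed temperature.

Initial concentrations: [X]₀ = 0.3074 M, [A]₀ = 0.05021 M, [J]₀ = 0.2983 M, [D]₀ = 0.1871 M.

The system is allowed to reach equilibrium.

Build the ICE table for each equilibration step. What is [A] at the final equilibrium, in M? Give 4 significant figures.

Q₀ = 0.6565 vs Keq = 0.008323 ⇒ Q>K, reverse
Step 1:
                    X           A           J           D
  Initial      0.3074     0.05021      0.2983      0.1871
  Change       0.1168     0.05841     -0.1168     -0.1168
  Equil        0.4242      0.1086      0.1815     0.07028
  solve Keq expr → x = -0.05841; check Q = 0.008323

[A]_eq = 0.1086 M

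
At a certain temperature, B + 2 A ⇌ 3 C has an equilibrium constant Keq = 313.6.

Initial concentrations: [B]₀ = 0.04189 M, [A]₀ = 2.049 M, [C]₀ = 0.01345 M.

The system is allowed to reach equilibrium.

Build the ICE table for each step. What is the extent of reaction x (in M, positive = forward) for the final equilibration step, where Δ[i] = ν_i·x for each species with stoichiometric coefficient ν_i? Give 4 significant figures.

Q₀ = 1.3835e-05 vs Keq = 313.6 ⇒ Q<K, forward
Step 1:
                    B           A           C
  init        0.04189       2.049     0.01345
  Δ          -0.04189    -0.08378      0.1257
  eq       2.2228e-06       1.965      0.1391
  solve Keq expr → x = 0.04189; check Q = 313.6

x = 0.04189 M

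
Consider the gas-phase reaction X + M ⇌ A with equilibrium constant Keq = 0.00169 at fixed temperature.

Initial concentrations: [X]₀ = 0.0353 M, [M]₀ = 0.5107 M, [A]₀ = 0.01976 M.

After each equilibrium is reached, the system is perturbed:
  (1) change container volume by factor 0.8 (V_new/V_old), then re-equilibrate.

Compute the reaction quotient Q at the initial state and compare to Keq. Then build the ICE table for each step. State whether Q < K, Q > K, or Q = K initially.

Q₀ = 1.096 vs Keq = 0.00169 ⇒ Q>K, reverse
Step 1:
                    X           M           A
  init         0.0353      0.5107     0.01976
  Δ           0.01971     0.01971    -0.01971
  eq          0.05501      0.5304  4.9311e-05
  solve Keq expr → x = -0.01971; check Q = 0.00169
Then change container volume by factor 0.8 (V_new/V_old).
Step 2:
                    X           M           A
  init        0.06876       0.663  6.1639e-05
  Δ       -1.5391e-05 -1.5391e-05  1.5391e-05
  eq          0.06875       0.663  7.7030e-05
  solve Keq expr → x = 1.5391e-05; check Q = 0.00169

Q₀ = 1.096; Q > K (proceeds reverse)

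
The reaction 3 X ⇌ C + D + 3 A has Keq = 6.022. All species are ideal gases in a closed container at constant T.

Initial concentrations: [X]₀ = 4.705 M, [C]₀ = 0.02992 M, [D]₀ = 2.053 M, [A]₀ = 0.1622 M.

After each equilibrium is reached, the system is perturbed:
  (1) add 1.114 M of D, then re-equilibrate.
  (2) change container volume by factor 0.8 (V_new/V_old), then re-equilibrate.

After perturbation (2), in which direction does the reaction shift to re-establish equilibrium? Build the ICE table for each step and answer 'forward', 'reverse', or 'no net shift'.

Direction: reverse

Q₀ = 2.5167e-06 vs Keq = 6.022 ⇒ Q<K, forward
Step 1:
                    X           C           D           A
  init          4.705     0.02992       2.053      0.1622
  Δ            -2.606      0.8687      0.8687       2.606
  eq            2.099      0.8986       2.922       2.768
  solve Keq expr → x = 0.8687; check Q = 6.022
Then add 1.114 M of D.
Step 2:
                    X           C           D           A
  init          2.099      0.8986       4.036       2.768
  Δ            0.1091    -0.03637    -0.03637     -0.1091
  eq            2.208      0.8622       3.999       2.659
  solve Keq expr → x = -0.03637; check Q = 6.022
Then change container volume by factor 0.8 (V_new/V_old).
Step 3:
                    X           C           D           A
  init           2.76       1.078       4.999       3.324
  Δ            0.1886    -0.06287    -0.06287     -0.1886
  eq            2.949       1.015       4.936       3.135
  solve Keq expr → x = -0.06287; check Q = 6.022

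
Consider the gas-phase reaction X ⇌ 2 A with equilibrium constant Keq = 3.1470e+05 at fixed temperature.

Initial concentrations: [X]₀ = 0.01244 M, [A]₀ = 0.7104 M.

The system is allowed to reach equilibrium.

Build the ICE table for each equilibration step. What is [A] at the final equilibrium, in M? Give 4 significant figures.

Q₀ = 40.57 vs Keq = 3.1470e+05 ⇒ Q<K, forward
Step 1:
                    X           A
  Initial     0.01244      0.7104
  Change     -0.01244     0.02488
  Equil    1.7179e-06      0.7353
  solve Keq expr → x = 0.01244; check Q = 3.1470e+05

[A]_eq = 0.7353 M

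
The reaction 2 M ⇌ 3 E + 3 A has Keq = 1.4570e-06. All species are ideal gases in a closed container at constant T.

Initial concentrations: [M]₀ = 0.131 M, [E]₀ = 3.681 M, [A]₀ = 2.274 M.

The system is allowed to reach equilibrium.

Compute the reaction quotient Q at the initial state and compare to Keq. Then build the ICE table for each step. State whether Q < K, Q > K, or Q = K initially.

Q₀ = 3.4176e+04; Q > K (proceeds reverse)

Q₀ = 3.4176e+04 vs Keq = 1.4570e-06 ⇒ Q>K, reverse
Step 1:
                  M         E         A
  Initial     0.131     3.681     2.274
  Change      1.509    -2.263    -2.263
  Equil        1.64     1.418   0.01112
  solve Keq expr → x = -0.7543; check Q = 1.4570e-06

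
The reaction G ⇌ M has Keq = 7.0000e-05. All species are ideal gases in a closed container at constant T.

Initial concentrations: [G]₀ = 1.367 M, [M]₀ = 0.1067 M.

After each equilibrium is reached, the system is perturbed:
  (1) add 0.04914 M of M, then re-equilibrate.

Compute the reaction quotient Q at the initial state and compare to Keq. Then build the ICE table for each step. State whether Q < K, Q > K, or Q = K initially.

Q₀ = 0.07805 vs Keq = 7.0000e-05 ⇒ Q>K, reverse
Step 1:
                    G           M
  Initial       1.367      0.1067
  Change       0.1066     -0.1066
  Equil         1.474  1.0315e-04
  solve Keq expr → x = -0.1066; check Q = 7.0000e-05
Then add 0.04914 M of M.
Step 2:
                    G           M
  Initial       1.474     0.04924
  Change      0.04914    -0.04914
  Equil         1.523  1.0659e-04
  solve Keq expr → x = -0.04914; check Q = 7.0000e-05

Q₀ = 0.07805; Q > K (proceeds reverse)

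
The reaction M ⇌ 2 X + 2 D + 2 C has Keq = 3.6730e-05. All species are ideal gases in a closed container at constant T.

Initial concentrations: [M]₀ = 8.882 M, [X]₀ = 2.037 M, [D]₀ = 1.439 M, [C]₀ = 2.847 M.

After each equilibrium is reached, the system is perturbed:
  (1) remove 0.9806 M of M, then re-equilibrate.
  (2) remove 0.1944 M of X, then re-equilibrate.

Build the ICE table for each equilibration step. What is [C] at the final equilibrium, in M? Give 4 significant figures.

[C]_eq = 1.437 M

Q₀ = 7.841 vs Keq = 3.6730e-05 ⇒ Q>K, reverse
Step 1:
                    M           X           D           C
  I             8.882       2.037       1.439       2.847
  C            0.7089      -1.418      -1.418      -1.418
  E             9.591      0.6192     0.02121       1.429
  solve Keq expr → x = -0.7089; check Q = 3.6730e-05
Then remove 0.9806 M of M.
Step 2:
                    M           X           D           C
  I              8.61      0.6192     0.02121       1.429
  C        5.3163e-04   -0.001063   -0.001063   -0.001063
  E             8.611      0.6181     0.02015       1.428
  solve Keq expr → x = -5.3163e-04; check Q = 3.6730e-05
Then remove 0.1944 M of X.
Step 3:
                    M           X           D           C
  I             8.611      0.4237     0.02015       1.428
  C         -0.004244    0.008488    0.008488    0.008488
  E             8.607      0.4322     0.02863       1.437
  solve Keq expr → x = 0.004244; check Q = 3.6730e-05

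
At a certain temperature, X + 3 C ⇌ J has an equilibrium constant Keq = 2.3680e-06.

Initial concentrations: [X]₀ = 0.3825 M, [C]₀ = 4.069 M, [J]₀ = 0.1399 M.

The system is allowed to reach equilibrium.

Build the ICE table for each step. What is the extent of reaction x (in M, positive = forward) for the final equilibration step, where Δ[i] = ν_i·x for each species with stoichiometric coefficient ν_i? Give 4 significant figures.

x = -0.1398 M

Q₀ = 0.005429 vs Keq = 2.3680e-06 ⇒ Q>K, reverse
Step 1:
                    X           C           J
  init         0.3825       4.069      0.1399
  Δ            0.1398      0.4194     -0.1398
  eq           0.5223       4.488  1.1183e-04
  solve Keq expr → x = -0.1398; check Q = 2.3680e-06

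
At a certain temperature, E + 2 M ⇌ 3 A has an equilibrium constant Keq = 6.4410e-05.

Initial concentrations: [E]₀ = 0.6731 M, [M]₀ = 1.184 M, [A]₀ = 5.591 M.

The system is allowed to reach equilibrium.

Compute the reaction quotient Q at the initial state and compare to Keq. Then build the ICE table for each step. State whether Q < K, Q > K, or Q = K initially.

Q₀ = 185.2; Q > K (proceeds reverse)

Q₀ = 185.2 vs Keq = 6.4410e-05 ⇒ Q>K, reverse
Step 1:
                   E          M          A
  init        0.6731      1.184      5.591
  Δ            1.812      3.624     -5.436
  eq           2.485      4.808     0.1547
  solve Keq expr → x = -1.812; check Q = 6.4410e-05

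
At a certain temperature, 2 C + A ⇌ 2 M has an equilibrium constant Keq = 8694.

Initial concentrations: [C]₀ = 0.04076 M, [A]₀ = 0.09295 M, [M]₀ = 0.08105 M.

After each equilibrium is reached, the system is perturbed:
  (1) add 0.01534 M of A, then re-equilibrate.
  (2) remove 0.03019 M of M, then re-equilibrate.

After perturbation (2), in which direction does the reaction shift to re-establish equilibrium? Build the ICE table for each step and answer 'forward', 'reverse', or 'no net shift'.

Direction: forward

Q₀ = 42.54 vs Keq = 8694 ⇒ Q<K, forward
Step 1:
                  C         A         M
  Initial   0.04076   0.09295   0.08105
  Change   -0.03617  -0.01808   0.03617
  Equil    0.004594   0.07487    0.1172
  solve Keq expr → x = 0.01808; check Q = 8694
Then add 0.01534 M of A.
Step 2:
                  C         A         M
  Initial  0.004594   0.09021    0.1172
  Change  -3.9035e-04 -1.9517e-04 3.9035e-04
  Equil    0.004204   0.09001    0.1176
  solve Keq expr → x = 1.9517e-04; check Q = 8694
Then remove 0.03019 M of M.
Step 3:
                  C         A         M
  Initial  0.004204   0.09001   0.08742
  Change  -0.001033 -5.1658e-04  0.001033
  Equil    0.003171    0.0895   0.08845
  solve Keq expr → x = 5.1658e-04; check Q = 8694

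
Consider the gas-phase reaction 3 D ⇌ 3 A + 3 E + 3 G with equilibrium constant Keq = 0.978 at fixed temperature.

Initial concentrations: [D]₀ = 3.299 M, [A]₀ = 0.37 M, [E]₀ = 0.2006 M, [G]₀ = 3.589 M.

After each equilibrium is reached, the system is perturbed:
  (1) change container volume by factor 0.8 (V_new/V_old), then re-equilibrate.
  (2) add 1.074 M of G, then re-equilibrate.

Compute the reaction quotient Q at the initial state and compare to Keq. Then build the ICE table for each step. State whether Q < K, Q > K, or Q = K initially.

Q₀ = 5.2647e-04; Q < K (proceeds forward)

Q₀ = 5.2647e-04 vs Keq = 0.978 ⇒ Q<K, forward
Step 1:
                  D         A         E         G
  init        3.299      0.37    0.2006     3.589
  Δ         -0.5348    0.5348    0.5348    0.5348
  eq          2.764    0.9048    0.7354     4.124
  solve Keq expr → x = 0.1783; check Q = 0.978
Then change container volume by factor 0.8 (V_new/V_old).
Step 2:
                  D         A         E         G
  init        3.455     1.131    0.9192     5.155
  Δ          0.1691   -0.1691   -0.1691   -0.1691
  eq          3.624    0.9619    0.7502     4.986
  solve Keq expr → x = -0.05636; check Q = 0.978
Then add 1.074 M of G.
Step 3:
                  D         A         E         G
  init        3.624    0.9619    0.7502      6.06
  Δ         0.06697  -0.06697  -0.06697  -0.06697
  eq          3.691    0.8949    0.6832     5.993
  solve Keq expr → x = -0.02232; check Q = 0.978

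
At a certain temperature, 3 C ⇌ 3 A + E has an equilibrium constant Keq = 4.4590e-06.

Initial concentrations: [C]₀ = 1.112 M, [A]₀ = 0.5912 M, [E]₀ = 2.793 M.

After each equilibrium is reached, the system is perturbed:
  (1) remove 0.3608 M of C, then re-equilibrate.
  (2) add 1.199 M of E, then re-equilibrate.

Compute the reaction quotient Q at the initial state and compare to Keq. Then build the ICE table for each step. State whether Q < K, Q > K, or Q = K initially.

Q₀ = 0.4197; Q > K (proceeds reverse)

Q₀ = 0.4197 vs Keq = 4.4590e-06 ⇒ Q>K, reverse
Step 1:
                    C           A           E
  I             1.112      0.5912       2.793
  C            0.5711     -0.5711     -0.1904
  E             1.683     0.02014       2.603
  solve Keq expr → x = -0.1904; check Q = 4.4590e-06
Then remove 0.3608 M of C.
Step 2:
                    C           A           E
  I             1.322     0.02014       2.603
  C          0.004263   -0.004263   -0.001421
  E             1.327     0.01588       2.601
  solve Keq expr → x = -0.001421; check Q = 4.4590e-06
Then add 1.199 M of E.
Step 3:
                    C           A           E
  I             1.327     0.01588         3.8
  C          0.001864   -0.001864 -6.2135e-04
  E             1.328     0.01401         3.8
  solve Keq expr → x = -6.2135e-04; check Q = 4.4590e-06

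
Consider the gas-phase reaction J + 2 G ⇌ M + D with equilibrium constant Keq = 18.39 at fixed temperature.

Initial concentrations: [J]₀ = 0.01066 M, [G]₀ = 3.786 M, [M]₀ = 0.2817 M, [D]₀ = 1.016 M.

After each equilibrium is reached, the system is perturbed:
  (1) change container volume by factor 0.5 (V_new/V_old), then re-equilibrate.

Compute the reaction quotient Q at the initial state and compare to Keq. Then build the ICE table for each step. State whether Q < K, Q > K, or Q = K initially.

Q₀ = 1.873; Q < K (proceeds forward)

Q₀ = 1.873 vs Keq = 18.39 ⇒ Q<K, forward
Step 1:
                    J           G           M           D
  init        0.01066       3.786      0.2817       1.016
  Δ         -0.009516    -0.01903    0.009516    0.009516
  eq         0.001144       3.767      0.2912       1.026
  solve Keq expr → x = 0.009516; check Q = 18.39
Then change container volume by factor 0.5 (V_new/V_old).
Step 2:
                    J           G           M           D
  init       0.002289       7.534      0.5824       2.051
  Δ         -0.001141   -0.002282    0.001141    0.001141
  eq         0.001148       7.532      0.5836       2.052
  solve Keq expr → x = 0.001141; check Q = 18.39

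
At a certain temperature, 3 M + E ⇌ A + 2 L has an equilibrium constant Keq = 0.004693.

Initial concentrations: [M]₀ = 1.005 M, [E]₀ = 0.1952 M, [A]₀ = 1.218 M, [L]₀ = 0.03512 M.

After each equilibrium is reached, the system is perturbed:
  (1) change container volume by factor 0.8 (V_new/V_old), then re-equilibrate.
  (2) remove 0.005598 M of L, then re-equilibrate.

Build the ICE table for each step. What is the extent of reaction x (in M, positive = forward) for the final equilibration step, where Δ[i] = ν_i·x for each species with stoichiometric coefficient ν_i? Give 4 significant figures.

x = 0.002509 M

Q₀ = 0.007582 vs Keq = 0.004693 ⇒ Q>K, reverse
Step 1:
                  M         E         A         L
  I           1.005    0.1952     1.218   0.03512
  C         0.01018  0.003393 -0.003393 -0.006786
  E           1.015    0.1986     1.215   0.02833
  solve Keq expr → x = -0.003393; check Q = 0.004693
Then change container volume by factor 0.8 (V_new/V_old).
Step 2:
                  M         E         A         L
  I           1.269    0.2482     1.518   0.03542
  C       -0.005618 -0.001873  0.001873  0.003745
  E           1.263    0.2464      1.52   0.03916
  solve Keq expr → x = 0.001873; check Q = 0.004693
Then remove 0.005598 M of L.
Step 3:
                  M         E         A         L
  I           1.263    0.2464      1.52   0.03356
  C       -0.007528 -0.002509  0.002509  0.005019
  E           1.256    0.2439     1.523   0.03858
  solve Keq expr → x = 0.002509; check Q = 0.004693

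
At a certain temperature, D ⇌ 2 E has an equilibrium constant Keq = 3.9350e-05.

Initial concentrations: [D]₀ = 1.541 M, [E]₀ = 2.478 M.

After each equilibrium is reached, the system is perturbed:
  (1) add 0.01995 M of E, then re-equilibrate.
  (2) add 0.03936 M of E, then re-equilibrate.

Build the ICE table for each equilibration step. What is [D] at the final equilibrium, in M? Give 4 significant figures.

[D]_eq = 2.804 M

Q₀ = 3.985 vs Keq = 3.9350e-05 ⇒ Q>K, reverse
Step 1:
                  D         E
  Initial     1.541     2.478
  Change      1.234    -2.468
  Equil       2.775   0.01045
  solve Keq expr → x = -1.234; check Q = 3.9350e-05
Then add 0.01995 M of E.
Step 2:
                  D         E
  Initial     2.775    0.0304
  Change   0.009966  -0.01993
  Equil       2.785   0.01047
  solve Keq expr → x = -0.009966; check Q = 3.9350e-05
Then add 0.03936 M of E.
Step 3:
                  D         E
  Initial     2.785   0.04983
  Change    0.01966  -0.03932
  Equil       2.804    0.0105
  solve Keq expr → x = -0.01966; check Q = 3.9350e-05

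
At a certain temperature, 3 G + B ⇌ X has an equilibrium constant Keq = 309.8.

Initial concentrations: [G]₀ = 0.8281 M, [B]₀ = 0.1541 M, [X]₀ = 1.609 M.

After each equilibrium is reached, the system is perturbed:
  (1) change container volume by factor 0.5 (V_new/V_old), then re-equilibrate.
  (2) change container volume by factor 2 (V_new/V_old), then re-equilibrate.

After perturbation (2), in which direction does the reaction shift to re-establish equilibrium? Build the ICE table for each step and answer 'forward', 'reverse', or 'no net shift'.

Q₀ = 18.39 vs Keq = 309.8 ⇒ Q<K, forward
Step 1:
                    G           B           X
  I            0.8281      0.1541       1.609
  C           -0.3287     -0.1096      0.1096
  E            0.4994     0.04454       1.719
  solve Keq expr → x = 0.1096; check Q = 309.8
Then change container volume by factor 0.5 (V_new/V_old).
Step 2:
                    G           B           X
  I            0.9988     0.08907       3.437
  C           -0.2005    -0.06684     0.06684
  E            0.7983     0.02223       3.504
  solve Keq expr → x = 0.06684; check Q = 309.8
Then change container volume by factor 2 (V_new/V_old).
Step 3:
                    G           B           X
  I            0.3991     0.01112       1.752
  C            0.1003     0.03342    -0.03342
  E            0.4994     0.04454       1.719
  solve Keq expr → x = -0.03342; check Q = 309.8

Direction: reverse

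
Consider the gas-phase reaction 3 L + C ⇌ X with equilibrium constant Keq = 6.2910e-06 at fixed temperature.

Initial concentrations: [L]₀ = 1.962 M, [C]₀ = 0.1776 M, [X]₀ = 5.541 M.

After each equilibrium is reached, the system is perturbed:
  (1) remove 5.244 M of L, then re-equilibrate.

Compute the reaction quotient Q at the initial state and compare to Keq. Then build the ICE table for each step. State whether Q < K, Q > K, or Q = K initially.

Q₀ = 4.131; Q > K (proceeds reverse)

Q₀ = 4.131 vs Keq = 6.2910e-06 ⇒ Q>K, reverse
Step 1:
                   L          C          X
  Initial      1.962     0.1776      5.541
  Change       16.02      5.339     -5.339
  Equil        17.98      5.517     0.2017
  solve Keq expr → x = -5.339; check Q = 6.2910e-06
Then remove 5.244 M of L.
Step 2:
                   L          C          X
  Initial      12.74      5.517     0.2017
  Change      0.3659      0.122     -0.122
  Equil         13.1      5.639    0.07978
  solve Keq expr → x = -0.122; check Q = 6.2910e-06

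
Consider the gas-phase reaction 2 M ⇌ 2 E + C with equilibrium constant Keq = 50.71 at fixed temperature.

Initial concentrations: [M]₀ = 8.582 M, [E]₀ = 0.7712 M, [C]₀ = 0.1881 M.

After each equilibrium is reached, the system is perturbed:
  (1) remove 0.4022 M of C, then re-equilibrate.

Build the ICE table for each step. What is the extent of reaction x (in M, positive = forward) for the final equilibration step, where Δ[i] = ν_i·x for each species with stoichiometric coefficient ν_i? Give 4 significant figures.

Q₀ = 0.001519 vs Keq = 50.71 ⇒ Q<K, forward
Step 1:
                  M         E         C
  Initial     8.582    0.7712    0.1881
  Change     -6.635     6.635     3.317
  Equil       1.947     7.406     3.505
  solve Keq expr → x = 3.317; check Q = 50.71
Then remove 0.4022 M of C.
Step 2:
                  M         E         C
  Initial     1.947     7.406     3.103
  Change   -0.08245   0.08245   0.04122
  Equil       1.865     7.488     3.145
  solve Keq expr → x = 0.04122; check Q = 50.71

x = 0.04122 M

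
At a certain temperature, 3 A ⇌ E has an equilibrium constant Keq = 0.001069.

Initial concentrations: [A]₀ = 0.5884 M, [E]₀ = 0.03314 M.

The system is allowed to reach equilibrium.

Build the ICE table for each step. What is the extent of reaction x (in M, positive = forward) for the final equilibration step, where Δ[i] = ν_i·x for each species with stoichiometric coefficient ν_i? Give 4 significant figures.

x = -0.03279 M

Q₀ = 0.1627 vs Keq = 0.001069 ⇒ Q>K, reverse
Step 1:
                    A           E
  Initial      0.5884     0.03314
  Change      0.09838    -0.03279
  Equil        0.6868  3.4628e-04
  solve Keq expr → x = -0.03279; check Q = 0.001069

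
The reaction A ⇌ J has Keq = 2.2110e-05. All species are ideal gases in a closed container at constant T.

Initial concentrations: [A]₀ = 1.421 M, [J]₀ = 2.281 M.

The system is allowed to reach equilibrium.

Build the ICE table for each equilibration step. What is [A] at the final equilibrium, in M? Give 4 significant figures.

[A]_eq = 3.702 M

Q₀ = 1.605 vs Keq = 2.2110e-05 ⇒ Q>K, reverse
Step 1:
                  A         J
  Initial     1.421     2.281
  Change      2.281    -2.281
  Equil       3.702 8.1849e-05
  solve Keq expr → x = -2.281; check Q = 2.2110e-05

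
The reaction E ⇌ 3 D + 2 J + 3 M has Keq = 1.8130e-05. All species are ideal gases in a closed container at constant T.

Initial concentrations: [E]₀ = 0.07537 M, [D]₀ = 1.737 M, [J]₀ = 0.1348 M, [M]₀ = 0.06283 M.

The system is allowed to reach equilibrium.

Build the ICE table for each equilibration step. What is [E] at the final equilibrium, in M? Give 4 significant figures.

Q₀ = 3.1339e-04 vs Keq = 1.8130e-05 ⇒ Q>K, reverse
Step 1:
                    E           D           J           M
  Initial     0.07537       1.737      0.1348     0.06283
  Change      0.01118    -0.03355    -0.02236    -0.03355
  Equil       0.08655       1.703      0.1124     0.02928
  solve Keq expr → x = -0.01118; check Q = 1.8130e-05

[E]_eq = 0.08655 M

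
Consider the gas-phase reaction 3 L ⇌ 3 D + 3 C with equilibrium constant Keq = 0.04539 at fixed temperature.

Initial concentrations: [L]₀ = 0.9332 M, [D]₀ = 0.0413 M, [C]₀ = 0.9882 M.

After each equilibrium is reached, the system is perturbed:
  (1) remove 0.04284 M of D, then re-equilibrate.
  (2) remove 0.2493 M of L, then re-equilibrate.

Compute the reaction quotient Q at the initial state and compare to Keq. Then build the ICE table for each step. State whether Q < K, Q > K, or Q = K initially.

Q₀ = 8.3649e-05; Q < K (proceeds forward)

Q₀ = 8.3649e-05 vs Keq = 0.04539 ⇒ Q<K, forward
Step 1:
                   L          D          C
  Initial     0.9332     0.0413     0.9882
  Change     -0.1858     0.1858     0.1858
  Equil       0.7474     0.2271      1.174
  solve Keq expr → x = 0.06193; check Q = 0.04539
Then remove 0.04284 M of D.
Step 2:
                   L          D          C
  Initial     0.7474     0.1843      1.174
  Change    -0.02884    0.02884    0.02884
  Equil       0.7186     0.2131      1.203
  solve Keq expr → x = 0.009614; check Q = 0.04539
Then remove 0.2493 M of L.
Step 3:
                   L          D          C
  Initial     0.4693     0.2131      1.203
  Change     0.05167   -0.05167   -0.05167
  Equil       0.5209     0.1614      1.151
  solve Keq expr → x = -0.01722; check Q = 0.04539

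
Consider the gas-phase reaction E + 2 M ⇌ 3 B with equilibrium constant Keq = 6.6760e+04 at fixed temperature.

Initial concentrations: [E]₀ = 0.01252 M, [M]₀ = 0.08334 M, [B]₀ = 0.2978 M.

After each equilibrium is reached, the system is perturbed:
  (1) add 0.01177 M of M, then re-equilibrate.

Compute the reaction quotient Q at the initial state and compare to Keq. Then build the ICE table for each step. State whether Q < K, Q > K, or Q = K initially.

Q₀ = 303.7 vs Keq = 6.6760e+04 ⇒ Q<K, forward
Step 1:
                    E           M           B
  init        0.01252     0.08334      0.2978
  Δ          -0.01236    -0.02471     0.03707
  eq       1.6365e-04     0.05863      0.3349
  solve Keq expr → x = 0.01236; check Q = 6.6760e+04
Then add 0.01177 M of M.
Step 2:
                    E           M           B
  init     1.6365e-04      0.0704      0.3349
  Δ       -4.9674e-05 -9.9348e-05  1.4902e-04
  eq       1.1397e-04      0.0703       0.335
  solve Keq expr → x = 4.9674e-05; check Q = 6.6760e+04

Q₀ = 303.7; Q < K (proceeds forward)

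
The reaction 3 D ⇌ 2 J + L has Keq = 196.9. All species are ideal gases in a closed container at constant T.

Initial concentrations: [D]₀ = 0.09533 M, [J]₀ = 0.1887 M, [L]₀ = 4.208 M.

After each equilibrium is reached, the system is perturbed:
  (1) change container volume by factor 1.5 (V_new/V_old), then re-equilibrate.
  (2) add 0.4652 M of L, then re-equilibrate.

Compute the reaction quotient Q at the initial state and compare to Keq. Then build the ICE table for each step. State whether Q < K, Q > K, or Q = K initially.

Q₀ = 173 vs Keq = 196.9 ⇒ Q<K, forward
Step 1:
                   D          J          L
  I          0.09533     0.1887      4.208
  C        -0.003314   0.002209   0.001105
  E          0.09202     0.1909      4.209
  solve Keq expr → x = 0.001105; check Q = 196.9
Then change container volume by factor 1.5 (V_new/V_old).
Step 2:
                   D          J          L
  I          0.06134     0.1273      2.806
  C                0          0          0
  E          0.06134     0.1273      2.806
  solve Keq expr → x = 0; check Q = 196.9
Then add 0.4652 M of L.
Step 3:
                   D          J          L
  I          0.06134     0.1273      3.271
  C          0.00262  -0.001747 -8.7345e-04
  E          0.06396     0.1255       3.27
  solve Keq expr → x = -8.7345e-04; check Q = 196.9

Q₀ = 173; Q < K (proceeds forward)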